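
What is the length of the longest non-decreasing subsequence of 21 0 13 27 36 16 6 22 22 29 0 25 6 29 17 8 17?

Let dp[i] be the longest non-decreasing subsequence ending at position i. Then dp = [1, 1, 2, 3, 4, 3, 2, 4, 5, 6, 2, 6, 3, 7, 4, 4, 5].
The maximum is 7; one witness is 0, 13, 16, 22, 22, 29, 29 at positions 2,3,6,8,9,10,14.

7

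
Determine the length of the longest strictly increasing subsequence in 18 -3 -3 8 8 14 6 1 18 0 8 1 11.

4

Scanning left to right, the best length ending at each element is: 18→1, -3→1, -3→1, 8→2, 8→2, 14→3, 6→2, 1→2, 18→4, 0→2, 8→3, 1→3, 11→4.
So the longest increasing subsequence has length 4, e.g. -3, 8, 14, 18.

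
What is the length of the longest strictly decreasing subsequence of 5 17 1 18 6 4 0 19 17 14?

Let dp[i] be the longest decreasing subsequence ending at position i. Then dp = [1, 1, 2, 1, 2, 3, 4, 1, 2, 3].
The maximum is 4; one witness is 17, 6, 4, 0 at positions 2,5,6,7.

4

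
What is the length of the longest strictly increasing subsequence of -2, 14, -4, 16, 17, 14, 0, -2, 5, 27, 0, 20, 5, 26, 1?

One longest increasing subsequence is -2, 14, 16, 17, 20, 26 (positions 1,2,4,5,12,14), of length 6; no longer one exists.

6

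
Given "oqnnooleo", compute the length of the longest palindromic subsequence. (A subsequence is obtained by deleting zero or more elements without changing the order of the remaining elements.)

4

Using dp[i][j] = 2 + dp[i+1][j−1] if the ends match, else max(dp[i+1][j], dp[i][j−1]):
dp[1][9] = 4. A witness is oooo at positions 1,5,6,9.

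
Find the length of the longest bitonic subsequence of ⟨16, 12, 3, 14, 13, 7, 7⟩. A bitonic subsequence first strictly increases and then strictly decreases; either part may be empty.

4

One longest bitonic subsequence is 16, 14, 13, 7 (positions 1,4,5,7): it rises to 16 then falls. Length 4 is optimal.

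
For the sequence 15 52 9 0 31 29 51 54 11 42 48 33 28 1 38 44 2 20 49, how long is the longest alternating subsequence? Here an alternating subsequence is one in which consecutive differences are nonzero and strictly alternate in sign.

Track the best alternating length ending on an up-step vs a down-step at each position: up/down = 1/1, 2/1, 1/3, 1/3, 4/3, 4/5, 6/3, 6/1, 4/7, 8/7, 8/7, 8/9, 8/9, 4/9, 10/9, 10/9, 10/11, 12/11, 12/7.
The maximum over both is 12; one such subsequence is 15, 52, 9, 31, 29, 51, 11, 42, 33, 38, 2, 20.

12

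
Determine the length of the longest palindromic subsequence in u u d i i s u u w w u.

6

Using dp[i][j] = 2 + dp[i+1][j−1] if the ends match, else max(dp[i+1][j], dp[i][j−1]):
dp[1][11] = 6. A witness is uuiiuu at positions 1,2,4,5,8,11.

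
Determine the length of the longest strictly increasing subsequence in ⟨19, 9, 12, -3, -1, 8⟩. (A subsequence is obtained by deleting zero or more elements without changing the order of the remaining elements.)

3

One longest increasing subsequence is -3, -1, 8 (positions 4,5,6), of length 3; no longer one exists.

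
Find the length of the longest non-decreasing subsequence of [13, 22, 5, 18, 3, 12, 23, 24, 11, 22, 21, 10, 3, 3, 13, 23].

5

Let dp[i] be the longest non-decreasing subsequence ending at position i. Then dp = [1, 2, 1, 2, 1, 2, 3, 4, 2, 3, 3, 2, 2, 3, 4, 5].
The maximum is 5; one witness is 3, 3, 3, 13, 23 at positions 5,13,14,15,16.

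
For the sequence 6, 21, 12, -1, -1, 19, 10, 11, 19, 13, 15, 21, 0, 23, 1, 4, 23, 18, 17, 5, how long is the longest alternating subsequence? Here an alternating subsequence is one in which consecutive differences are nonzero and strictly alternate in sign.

13

A longest alternating subsequence is 6, 21, 12, 19, 10, 19, 13, 15, 0, 23, 1, 23, 18 (positions 1,2,3,6,7,9,10,11,13,14,15,17,18); its 12 consecutive differences strictly alternate in sign, and length 13 is optimal.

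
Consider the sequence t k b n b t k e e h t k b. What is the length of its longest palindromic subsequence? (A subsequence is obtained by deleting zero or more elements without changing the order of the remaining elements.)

7

Using dp[i][j] = 2 + dp[i+1][j−1] if the ends match, else max(dp[i+1][j], dp[i][j−1]):
dp[1][13] = 7. A witness is tkbnbkt at positions 1,2,3,4,5,7,11.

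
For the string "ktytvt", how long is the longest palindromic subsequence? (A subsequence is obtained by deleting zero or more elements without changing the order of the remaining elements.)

One longest palindromic subsequence is tvt (positions 2,5,6); it reads the same forward and backward, and the interval DP gives dp[1][6] = 3.

3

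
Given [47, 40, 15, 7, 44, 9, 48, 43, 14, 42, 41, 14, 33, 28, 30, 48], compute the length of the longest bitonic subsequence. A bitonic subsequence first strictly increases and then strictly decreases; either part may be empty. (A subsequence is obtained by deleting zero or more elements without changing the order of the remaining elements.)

8

Let inc[i] be the LIS ending at i and dec[i] the longest strictly decreasing subsequence starting at i. inc = [1, 1, 1, 1, 2, 2, 3, 3, 3, 4, 4, 3, 4, 4, 5, 6], dec = [7, 3, 2, 1, 6, 1, 6, 5, 1, 4, 3, 1, 2, 1, 1, 1].
max_i inc[i]+dec[i]−1 = 8, with one witness 40, 44, 48, 43, 42, 41, 33, 30.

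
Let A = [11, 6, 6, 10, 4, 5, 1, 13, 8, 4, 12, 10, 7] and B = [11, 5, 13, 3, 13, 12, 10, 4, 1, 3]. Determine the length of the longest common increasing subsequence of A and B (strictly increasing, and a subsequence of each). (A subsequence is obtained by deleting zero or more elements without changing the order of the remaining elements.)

A longest common strictly increasing subsequence is 11, 13 (length 2); it appears in order in both A and B, and no longer such subsequence exists.

2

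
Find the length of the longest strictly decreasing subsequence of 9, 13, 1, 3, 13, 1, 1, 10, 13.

Let dp[i] be the longest decreasing subsequence ending at position i. Then dp = [1, 1, 2, 2, 1, 3, 3, 2, 1].
The maximum is 3; one witness is 9, 3, 1 at positions 1,4,6.

3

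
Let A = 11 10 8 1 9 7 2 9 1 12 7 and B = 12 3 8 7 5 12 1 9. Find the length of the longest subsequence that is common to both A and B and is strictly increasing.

2

A longest common strictly increasing subsequence is 8, 12 (length 2); it appears in order in both A and B, and no longer such subsequence exists.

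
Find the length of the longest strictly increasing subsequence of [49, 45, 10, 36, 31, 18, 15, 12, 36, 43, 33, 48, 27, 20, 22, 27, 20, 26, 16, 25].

Scanning left to right, the best length ending at each element is: 49→1, 45→1, 10→1, 36→2, 31→2, 18→2, 15→2, 12→2, 36→3, 43→4, 33→3, 48→5, 27→3, 20→3, 22→4, 27→5, 20→3, 26→5, 16→3, 25→5.
So the longest increasing subsequence has length 5, e.g. 10, 31, 36, 43, 48.

5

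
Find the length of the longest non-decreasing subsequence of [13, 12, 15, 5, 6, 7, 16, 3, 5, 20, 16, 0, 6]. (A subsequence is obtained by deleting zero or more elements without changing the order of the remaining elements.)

5

Scanning left to right, the best length ending at each element is: 13→1, 12→1, 15→2, 5→1, 6→2, 7→3, 16→4, 3→1, 5→2, 20→5, 16→5, 0→1, 6→3.
So the longest non-decreasing subsequence has length 5, e.g. 5, 6, 7, 16, 20.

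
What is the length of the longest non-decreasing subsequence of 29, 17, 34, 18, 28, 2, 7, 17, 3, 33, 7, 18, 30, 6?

Let dp[i] be the longest non-decreasing subsequence ending at position i. Then dp = [1, 1, 2, 2, 3, 1, 2, 3, 2, 4, 3, 4, 5, 3].
The maximum is 5; one witness is 2, 7, 17, 18, 30 at positions 6,7,8,12,13.

5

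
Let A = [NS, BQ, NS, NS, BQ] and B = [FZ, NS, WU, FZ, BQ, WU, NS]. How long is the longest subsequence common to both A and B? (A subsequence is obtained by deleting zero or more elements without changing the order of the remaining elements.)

Backtracking the LCS table gives one alignment: NS (A1,B2) → BQ (A2,B5) → NS (A4,B7).
So the longest common subsequence has length 3.

3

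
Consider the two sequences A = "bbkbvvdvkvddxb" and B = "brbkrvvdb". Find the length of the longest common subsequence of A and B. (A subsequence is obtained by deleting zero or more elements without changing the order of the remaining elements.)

Backtracking the LCS table gives one alignment: b (A1,B1) → b (A2,B3) → k (A3,B4) → v (A8,B6) → v (A10,B7) → d (A12,B8) → b (A14,B9).
So the longest common subsequence has length 7.

7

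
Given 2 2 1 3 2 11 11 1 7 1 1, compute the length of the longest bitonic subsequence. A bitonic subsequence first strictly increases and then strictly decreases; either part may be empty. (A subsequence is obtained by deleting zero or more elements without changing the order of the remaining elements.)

5

Let inc[i] be the LIS ending at i and dec[i] the longest strictly decreasing subsequence starting at i. inc = [1, 1, 1, 2, 2, 3, 3, 1, 3, 1, 1], dec = [2, 2, 1, 3, 2, 3, 3, 1, 2, 1, 1].
max_i inc[i]+dec[i]−1 = 5, with one witness 2, 3, 11, 7, 1.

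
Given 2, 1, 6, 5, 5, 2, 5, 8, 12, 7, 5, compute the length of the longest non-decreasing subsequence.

6

One longest non-decreasing subsequence is 2, 5, 5, 5, 8, 12 (positions 1,4,5,7,8,9), of length 6; no longer one exists.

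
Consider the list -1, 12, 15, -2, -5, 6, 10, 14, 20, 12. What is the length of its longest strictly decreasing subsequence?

Let dp[i] be the longest decreasing subsequence ending at position i. Then dp = [1, 1, 1, 2, 3, 2, 2, 2, 1, 3].
The maximum is 3; one witness is -1, -2, -5 at positions 1,4,5.

3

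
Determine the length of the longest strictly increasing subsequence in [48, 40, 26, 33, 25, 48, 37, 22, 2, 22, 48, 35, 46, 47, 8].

5

Let dp[i] be the longest increasing subsequence ending at position i. Then dp = [1, 1, 1, 2, 1, 3, 3, 1, 1, 2, 4, 3, 4, 5, 2].
The maximum is 5; one witness is 26, 33, 37, 46, 47 at positions 3,4,7,13,14.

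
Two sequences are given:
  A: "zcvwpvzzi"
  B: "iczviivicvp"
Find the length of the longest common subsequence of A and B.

4

Backtracking the LCS table gives one alignment: z (A1,B3) → c (A2,B9) → v (A3,B10) → p (A5,B11).
So the longest common subsequence has length 4.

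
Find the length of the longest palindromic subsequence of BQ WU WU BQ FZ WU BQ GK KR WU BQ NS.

7

Using dp[i][j] = 2 + dp[i+1][j−1] if the ends match, else max(dp[i+1][j], dp[i][j−1]):
dp[1][12] = 7. A witness is BQ WU BQ WU BQ WU BQ at positions 1,2,4,6,7,10,11.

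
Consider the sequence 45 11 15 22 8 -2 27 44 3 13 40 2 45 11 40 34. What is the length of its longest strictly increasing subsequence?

6

Let dp[i] be the longest increasing subsequence ending at position i. Then dp = [1, 1, 2, 3, 1, 1, 4, 5, 2, 3, 5, 2, 6, 3, 5, 5].
The maximum is 6; one witness is 11, 15, 22, 27, 44, 45 at positions 2,3,4,7,8,13.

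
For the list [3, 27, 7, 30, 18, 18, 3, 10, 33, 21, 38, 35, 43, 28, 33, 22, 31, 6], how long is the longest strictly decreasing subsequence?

Let dp[i] be the longest decreasing subsequence ending at position i. Then dp = [1, 1, 2, 1, 2, 2, 3, 3, 1, 2, 1, 2, 1, 3, 3, 4, 4, 5].
The maximum is 5; one witness is 38, 35, 28, 22, 6 at positions 11,12,14,16,18.

5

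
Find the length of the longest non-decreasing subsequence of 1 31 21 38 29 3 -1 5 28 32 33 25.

6

Let dp[i] be the longest non-decreasing subsequence ending at position i. Then dp = [1, 2, 2, 3, 3, 2, 1, 3, 4, 5, 6, 4].
The maximum is 6; one witness is 1, 3, 5, 28, 32, 33 at positions 1,6,8,9,10,11.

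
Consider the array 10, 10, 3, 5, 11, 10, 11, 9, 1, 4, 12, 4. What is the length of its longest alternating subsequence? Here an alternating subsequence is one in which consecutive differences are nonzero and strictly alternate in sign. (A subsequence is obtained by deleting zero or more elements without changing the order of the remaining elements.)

Track the best alternating length ending on an up-step vs a down-step at each position: up/down = 1/1, 1/1, 1/2, 3/2, 3/1, 3/4, 5/1, 3/6, 1/6, 7/6, 7/1, 7/8.
The maximum over both is 8; one such subsequence is 10, 3, 11, 10, 11, 9, 12, 4.

8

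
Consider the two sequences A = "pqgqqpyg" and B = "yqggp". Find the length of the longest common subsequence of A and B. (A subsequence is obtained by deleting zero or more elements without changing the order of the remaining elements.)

3

Backtracking the LCS table gives one alignment: q (A2,B2) → g (A3,B4) → p (A6,B5).
So the longest common subsequence has length 3.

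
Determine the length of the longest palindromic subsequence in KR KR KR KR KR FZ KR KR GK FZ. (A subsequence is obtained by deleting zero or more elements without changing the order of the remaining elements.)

7

One longest palindromic subsequence is KR KR KR KR KR KR KR (positions 1,2,3,4,5,7,8); it reads the same forward and backward, and the interval DP gives dp[1][10] = 7.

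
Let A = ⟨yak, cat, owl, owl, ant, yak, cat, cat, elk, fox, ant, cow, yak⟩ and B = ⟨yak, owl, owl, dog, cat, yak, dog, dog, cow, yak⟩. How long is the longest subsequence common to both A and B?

Backtracking the LCS table gives one alignment: yak (A1,B1) → owl (A3,B2) → owl (A4,B3) → yak (A6,B6) → cow (A12,B9) → yak (A13,B10).
So the longest common subsequence has length 6.

6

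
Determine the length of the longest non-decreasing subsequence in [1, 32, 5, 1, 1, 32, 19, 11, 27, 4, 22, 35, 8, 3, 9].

Let dp[i] be the longest non-decreasing subsequence ending at position i. Then dp = [1, 2, 2, 2, 3, 4, 4, 4, 5, 4, 5, 6, 5, 4, 6].
The maximum is 6; one witness is 1, 1, 1, 19, 27, 35 at positions 1,4,5,7,9,12.

6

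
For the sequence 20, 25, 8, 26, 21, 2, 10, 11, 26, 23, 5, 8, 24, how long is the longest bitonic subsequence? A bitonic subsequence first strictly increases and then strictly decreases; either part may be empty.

6

One longest bitonic subsequence is 20, 25, 26, 21, 11, 8 (positions 1,2,4,5,8,12): it rises to 26 then falls. Length 6 is optimal.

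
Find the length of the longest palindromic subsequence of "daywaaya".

6

One longest palindromic subsequence is ayaaya (positions 2,3,5,6,7,8); it reads the same forward and backward, and the interval DP gives dp[1][8] = 6.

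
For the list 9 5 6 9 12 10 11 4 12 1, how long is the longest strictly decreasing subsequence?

Scanning left to right, the best length ending at each element is: 9→1, 5→2, 6→2, 9→1, 12→1, 10→2, 11→2, 4→3, 12→1, 1→4.
So the longest decreasing subsequence has length 4, e.g. 9, 5, 4, 1.

4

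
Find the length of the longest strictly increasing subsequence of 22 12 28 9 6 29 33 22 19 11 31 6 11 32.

5

One longest increasing subsequence is 22, 28, 29, 31, 32 (positions 1,3,6,11,14), of length 5; no longer one exists.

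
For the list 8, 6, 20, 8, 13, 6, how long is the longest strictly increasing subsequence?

One longest increasing subsequence is 6, 8, 13 (positions 2,4,5), of length 3; no longer one exists.

3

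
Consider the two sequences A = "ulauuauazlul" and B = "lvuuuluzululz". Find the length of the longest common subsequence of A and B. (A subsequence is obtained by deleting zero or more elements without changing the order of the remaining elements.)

Backtracking the LCS table gives one alignment: u (A1,B3) → u (A4,B4) → u (A5,B5) → u (A7,B7) → z (A9,B8) → l (A10,B10) → u (A11,B11) → l (A12,B12).
So the longest common subsequence has length 8.

8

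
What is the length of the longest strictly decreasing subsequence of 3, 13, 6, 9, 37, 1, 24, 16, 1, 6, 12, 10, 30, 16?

Scanning left to right, the best length ending at each element is: 3→1, 13→1, 6→2, 9→2, 37→1, 1→3, 24→2, 16→3, 1→4, 6→4, 12→4, 10→5, 30→2, 16→3.
So the longest decreasing subsequence has length 5, e.g. 37, 24, 16, 12, 10.

5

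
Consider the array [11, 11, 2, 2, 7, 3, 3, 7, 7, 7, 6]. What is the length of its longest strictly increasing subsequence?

Let dp[i] be the longest increasing subsequence ending at position i. Then dp = [1, 1, 1, 1, 2, 2, 2, 3, 3, 3, 3].
The maximum is 3; one witness is 2, 3, 7 at positions 3,6,8.

3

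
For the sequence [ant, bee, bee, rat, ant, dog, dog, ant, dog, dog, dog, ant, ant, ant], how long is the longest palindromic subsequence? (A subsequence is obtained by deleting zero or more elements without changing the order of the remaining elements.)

9

Using dp[i][j] = 2 + dp[i+1][j−1] if the ends match, else max(dp[i+1][j], dp[i][j−1]):
dp[1][14] = 9. A witness is ant ant ant dog dog dog ant ant ant at positions 1,5,8,9,10,11,12,13,14.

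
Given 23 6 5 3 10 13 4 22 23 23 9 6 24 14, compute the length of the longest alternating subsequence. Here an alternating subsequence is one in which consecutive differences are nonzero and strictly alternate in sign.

8

Track the best alternating length ending on an up-step vs a down-step at each position: up/down = 1/1, 1/2, 1/2, 1/2, 3/2, 3/2, 3/4, 5/2, 5/1, 5/1, 5/6, 5/6, 7/1, 7/8.
The maximum over both is 8; one such subsequence is 23, 6, 10, 4, 22, 9, 24, 14.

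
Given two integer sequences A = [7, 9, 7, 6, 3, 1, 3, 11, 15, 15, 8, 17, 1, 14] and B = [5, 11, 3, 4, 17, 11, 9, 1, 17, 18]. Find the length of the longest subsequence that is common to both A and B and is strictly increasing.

For each value that appears in both, track the longest common increasing run ending there.
The best achievable length is 3; one witness is 3, 11, 17 (A-positions 5,8,12, B-positions 3,6,9).

3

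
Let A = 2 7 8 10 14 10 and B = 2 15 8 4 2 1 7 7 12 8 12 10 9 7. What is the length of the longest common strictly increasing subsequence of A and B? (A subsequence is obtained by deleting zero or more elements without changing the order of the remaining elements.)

A longest common strictly increasing subsequence is 2, 7, 8, 10 (length 4); it appears in order in both A and B, and no longer such subsequence exists.

4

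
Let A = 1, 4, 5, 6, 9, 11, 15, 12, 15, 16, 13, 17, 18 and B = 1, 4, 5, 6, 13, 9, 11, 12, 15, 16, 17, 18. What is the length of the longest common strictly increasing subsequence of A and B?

11

For each value that appears in both, track the longest common increasing run ending there.
The best achievable length is 11; one witness is 1, 4, 5, 6, 9, 11, 12, 15, 16, 17, 18 (A-positions 1,2,3,4,5,6,8,9,10,12,13, B-positions 1,2,3,4,6,7,8,9,10,11,12).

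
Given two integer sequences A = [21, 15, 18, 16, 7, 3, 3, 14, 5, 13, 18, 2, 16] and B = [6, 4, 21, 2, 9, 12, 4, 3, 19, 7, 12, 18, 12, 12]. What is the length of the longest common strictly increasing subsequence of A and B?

For each value that appears in both, track the longest common increasing run ending there.
The best achievable length is 2; one witness is 3, 18 (A-positions 6,11, B-positions 8,12).

2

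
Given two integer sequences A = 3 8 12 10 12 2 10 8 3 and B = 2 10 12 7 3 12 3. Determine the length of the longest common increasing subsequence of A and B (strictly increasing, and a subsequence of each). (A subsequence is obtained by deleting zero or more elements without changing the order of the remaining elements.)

For each value that appears in both, track the longest common increasing run ending there.
The best achievable length is 2; one witness is 2, 10 (A-positions 6,7, B-positions 1,2).

2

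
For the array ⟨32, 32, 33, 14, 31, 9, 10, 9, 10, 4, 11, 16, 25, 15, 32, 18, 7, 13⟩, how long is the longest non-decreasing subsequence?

One longest non-decreasing subsequence is 9, 10, 10, 11, 16, 25, 32 (positions 6,7,9,11,12,13,15), of length 7; no longer one exists.

7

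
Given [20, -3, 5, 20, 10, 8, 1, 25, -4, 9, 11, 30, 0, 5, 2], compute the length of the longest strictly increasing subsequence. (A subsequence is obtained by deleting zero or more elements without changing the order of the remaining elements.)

6

Scanning left to right, the best length ending at each element is: 20→1, -3→1, 5→2, 20→3, 10→3, 8→3, 1→2, 25→4, -4→1, 9→4, 11→5, 30→6, 0→2, 5→3, 2→3.
So the longest increasing subsequence has length 6, e.g. -3, 5, 8, 9, 11, 30.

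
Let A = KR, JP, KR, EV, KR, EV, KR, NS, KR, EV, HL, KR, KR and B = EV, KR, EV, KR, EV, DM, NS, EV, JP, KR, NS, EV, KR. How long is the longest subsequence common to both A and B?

Backtracking the LCS table gives one alignment: KR (A1,B2) → KR (A3,B4) → EV (A4,B5) → EV (A6,B8) → KR (A7,B10) → NS (A8,B11) → EV (A10,B12) → KR (A13,B13).
So the longest common subsequence has length 8.

8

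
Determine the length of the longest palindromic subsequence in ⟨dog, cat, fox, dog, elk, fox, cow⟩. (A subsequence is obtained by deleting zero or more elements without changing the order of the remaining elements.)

One longest palindromic subsequence is fox elk fox (positions 3,5,6); it reads the same forward and backward, and the interval DP gives dp[1][7] = 3.

3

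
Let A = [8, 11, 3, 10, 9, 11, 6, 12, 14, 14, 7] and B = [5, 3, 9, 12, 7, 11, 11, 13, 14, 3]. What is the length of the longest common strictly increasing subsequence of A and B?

4

A longest common strictly increasing subsequence is 3, 9, 12, 14 (length 4); it appears in order in both A and B, and no longer such subsequence exists.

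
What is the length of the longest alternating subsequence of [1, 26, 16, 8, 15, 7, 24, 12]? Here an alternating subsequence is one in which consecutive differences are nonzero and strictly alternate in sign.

Track the best alternating length ending on an up-step vs a down-step at each position: up/down = 1/1, 2/1, 2/3, 2/3, 4/3, 2/5, 6/3, 6/7.
The maximum over both is 7; one such subsequence is 1, 26, 8, 15, 7, 24, 12.

7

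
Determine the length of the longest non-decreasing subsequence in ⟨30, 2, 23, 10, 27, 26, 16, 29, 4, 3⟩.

4

Let dp[i] be the longest non-decreasing subsequence ending at position i. Then dp = [1, 1, 2, 2, 3, 3, 3, 4, 2, 2].
The maximum is 4; one witness is 2, 23, 27, 29 at positions 2,3,5,8.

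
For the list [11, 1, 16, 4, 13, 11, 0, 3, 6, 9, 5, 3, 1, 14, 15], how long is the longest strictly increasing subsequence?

Let dp[i] be the longest increasing subsequence ending at position i. Then dp = [1, 1, 2, 2, 3, 3, 1, 2, 3, 4, 3, 2, 2, 5, 6].
The maximum is 6; one witness is 1, 4, 6, 9, 14, 15 at positions 2,4,9,10,14,15.

6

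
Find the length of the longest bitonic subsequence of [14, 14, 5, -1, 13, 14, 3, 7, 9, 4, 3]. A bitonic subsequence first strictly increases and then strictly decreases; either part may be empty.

Let inc[i] be the LIS ending at i and dec[i] the longest strictly decreasing subsequence starting at i. inc = [1, 1, 1, 1, 2, 3, 2, 3, 4, 3, 2], dec = [5, 5, 3, 1, 4, 4, 1, 3, 3, 2, 1].
max_i inc[i]+dec[i]−1 = 6, with one witness 5, 13, 14, 9, 4, 3.

6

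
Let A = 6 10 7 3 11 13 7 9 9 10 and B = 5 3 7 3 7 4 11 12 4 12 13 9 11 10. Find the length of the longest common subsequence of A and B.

Backtracking the LCS table gives one alignment: 7 (A3,B3) → 3 (A4,B4) → 11 (A5,B7) → 13 (A6,B11) → 9 (A8,B12) → 10 (A10,B14).
So the longest common subsequence has length 6.

6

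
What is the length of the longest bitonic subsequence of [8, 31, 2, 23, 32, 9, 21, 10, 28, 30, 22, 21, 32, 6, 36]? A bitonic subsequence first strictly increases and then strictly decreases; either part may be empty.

8

Let inc[i] be the LIS ending at i and dec[i] the longest strictly decreasing subsequence starting at i. inc = [1, 2, 1, 2, 3, 2, 3, 3, 4, 5, 4, 4, 6, 2, 7], dec = [2, 5, 1, 4, 5, 2, 3, 2, 4, 4, 3, 2, 2, 1, 1].
max_i inc[i]+dec[i]−1 = 8, with one witness 8, 9, 21, 28, 30, 22, 21, 6.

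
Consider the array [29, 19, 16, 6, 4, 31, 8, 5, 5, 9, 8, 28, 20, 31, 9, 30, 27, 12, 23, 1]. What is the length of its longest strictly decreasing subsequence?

Let dp[i] be the longest decreasing subsequence ending at position i. Then dp = [1, 2, 3, 4, 5, 1, 4, 5, 5, 4, 5, 2, 3, 1, 4, 2, 3, 4, 4, 6].
The maximum is 6; one witness is 29, 19, 16, 6, 4, 1 at positions 1,2,3,4,5,20.

6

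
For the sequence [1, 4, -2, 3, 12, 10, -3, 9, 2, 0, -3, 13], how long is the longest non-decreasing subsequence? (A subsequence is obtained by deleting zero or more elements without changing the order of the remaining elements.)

Scanning left to right, the best length ending at each element is: 1→1, 4→2, -2→1, 3→2, 12→3, 10→3, -3→1, 9→3, 2→2, 0→2, -3→2, 13→4.
So the longest non-decreasing subsequence has length 4, e.g. 1, 4, 12, 13.

4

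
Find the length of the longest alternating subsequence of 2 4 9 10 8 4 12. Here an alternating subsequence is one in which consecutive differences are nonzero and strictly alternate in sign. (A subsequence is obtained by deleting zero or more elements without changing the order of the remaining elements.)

4

A longest alternating subsequence is 2, 9, 8, 12 (positions 1,3,5,7); its 3 consecutive differences strictly alternate in sign, and length 4 is optimal.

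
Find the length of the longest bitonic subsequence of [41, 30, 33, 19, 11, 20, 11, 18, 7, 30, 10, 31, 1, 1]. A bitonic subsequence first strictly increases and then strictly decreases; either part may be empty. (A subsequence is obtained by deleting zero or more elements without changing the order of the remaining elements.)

One longest bitonic subsequence is 41, 33, 20, 18, 10, 1 (positions 1,3,6,8,11,14): it rises to 41 then falls. Length 6 is optimal.

6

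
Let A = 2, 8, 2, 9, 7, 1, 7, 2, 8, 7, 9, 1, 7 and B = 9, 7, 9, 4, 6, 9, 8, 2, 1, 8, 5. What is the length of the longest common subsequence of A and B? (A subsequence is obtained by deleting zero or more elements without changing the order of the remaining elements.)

4

A longest common subsequence is 8, 2, 1, 8 (length 4); the LCS DP confirms no longer common subsequence exists.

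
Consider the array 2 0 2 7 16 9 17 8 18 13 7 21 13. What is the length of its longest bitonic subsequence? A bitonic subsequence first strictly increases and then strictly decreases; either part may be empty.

8

Let inc[i] be the LIS ending at i and dec[i] the longest strictly decreasing subsequence starting at i. inc = [1, 1, 2, 3, 4, 4, 5, 4, 6, 5, 3, 7, 5], dec = [2, 1, 1, 1, 4, 3, 3, 2, 3, 2, 1, 2, 1].
max_i inc[i]+dec[i]−1 = 8, with one witness 0, 2, 7, 16, 17, 18, 13, 7.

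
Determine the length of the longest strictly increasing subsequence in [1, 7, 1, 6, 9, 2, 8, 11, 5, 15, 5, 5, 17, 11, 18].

Scanning left to right, the best length ending at each element is: 1→1, 7→2, 1→1, 6→2, 9→3, 2→2, 8→3, 11→4, 5→3, 15→5, 5→3, 5→3, 17→6, 11→4, 18→7.
So the longest increasing subsequence has length 7, e.g. 1, 7, 9, 11, 15, 17, 18.

7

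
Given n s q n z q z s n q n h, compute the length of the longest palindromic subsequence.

One longest palindromic subsequence is nqnzqznqn (positions 1,3,4,5,6,7,9,10,11); it reads the same forward and backward, and the interval DP gives dp[1][12] = 9.

9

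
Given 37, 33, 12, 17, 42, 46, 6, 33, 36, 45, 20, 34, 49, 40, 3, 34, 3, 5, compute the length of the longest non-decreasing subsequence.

Let dp[i] be the longest non-decreasing subsequence ending at position i. Then dp = [1, 1, 1, 2, 3, 4, 1, 3, 4, 5, 3, 4, 6, 5, 1, 5, 2, 3].
The maximum is 6; one witness is 12, 17, 33, 36, 45, 49 at positions 3,4,8,9,10,13.

6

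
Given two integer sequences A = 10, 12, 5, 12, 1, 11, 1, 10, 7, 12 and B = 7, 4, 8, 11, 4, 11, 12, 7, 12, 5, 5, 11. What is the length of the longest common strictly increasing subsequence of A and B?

2

For each value that appears in both, track the longest common increasing run ending there.
The best achievable length is 2; one witness is 7, 12 (A-positions 9,10, B-positions 1,7).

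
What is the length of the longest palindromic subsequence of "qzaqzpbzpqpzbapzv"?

One longest palindromic subsequence is zpbzpqpzbpz (positions 5,6,7,8,9,10,11,12,13,15,16); it reads the same forward and backward, and the interval DP gives dp[1][17] = 11.

11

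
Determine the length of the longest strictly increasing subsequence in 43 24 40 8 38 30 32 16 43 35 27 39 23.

Scanning left to right, the best length ending at each element is: 43→1, 24→1, 40→2, 8→1, 38→2, 30→2, 32→3, 16→2, 43→4, 35→4, 27→3, 39→5, 23→3.
So the longest increasing subsequence has length 5, e.g. 24, 30, 32, 35, 39.

5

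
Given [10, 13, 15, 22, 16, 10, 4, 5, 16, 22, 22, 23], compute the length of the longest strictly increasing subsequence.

6

Let dp[i] be the longest increasing subsequence ending at position i. Then dp = [1, 2, 3, 4, 4, 1, 1, 2, 4, 5, 5, 6].
The maximum is 6; one witness is 10, 13, 15, 16, 22, 23 at positions 1,2,3,5,10,12.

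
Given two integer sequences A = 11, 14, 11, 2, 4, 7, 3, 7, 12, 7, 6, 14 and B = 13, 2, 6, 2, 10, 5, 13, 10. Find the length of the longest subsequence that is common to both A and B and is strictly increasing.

2

A longest common strictly increasing subsequence is 2, 6 (length 2); it appears in order in both A and B, and no longer such subsequence exists.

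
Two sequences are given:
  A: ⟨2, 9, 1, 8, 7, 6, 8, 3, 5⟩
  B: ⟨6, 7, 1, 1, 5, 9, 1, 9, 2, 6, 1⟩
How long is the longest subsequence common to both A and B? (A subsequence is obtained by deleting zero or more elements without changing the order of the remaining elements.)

3

Backtracking the LCS table gives one alignment: 9 (A2,B6) → 1 (A3,B7) → 6 (A6,B10).
So the longest common subsequence has length 3.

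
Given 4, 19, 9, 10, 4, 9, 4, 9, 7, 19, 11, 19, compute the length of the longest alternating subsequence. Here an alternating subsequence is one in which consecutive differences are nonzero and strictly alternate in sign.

A longest alternating subsequence is 4, 19, 9, 10, 4, 9, 4, 9, 7, 19, 11, 19 (positions 1,2,3,4,5,6,7,8,9,10,11,12); its 11 consecutive differences strictly alternate in sign, and length 12 is optimal.

12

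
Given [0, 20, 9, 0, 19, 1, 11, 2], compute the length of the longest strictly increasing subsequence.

Scanning left to right, the best length ending at each element is: 0→1, 20→2, 9→2, 0→1, 19→3, 1→2, 11→3, 2→3.
So the longest increasing subsequence has length 3, e.g. 0, 9, 19.

3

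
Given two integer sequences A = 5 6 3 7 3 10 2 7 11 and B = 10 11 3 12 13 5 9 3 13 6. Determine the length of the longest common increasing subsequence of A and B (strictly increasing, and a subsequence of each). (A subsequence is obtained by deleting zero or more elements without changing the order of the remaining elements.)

2

For each value that appears in both, track the longest common increasing run ending there.
The best achievable length is 2; one witness is 10, 11 (A-positions 6,9, B-positions 1,2).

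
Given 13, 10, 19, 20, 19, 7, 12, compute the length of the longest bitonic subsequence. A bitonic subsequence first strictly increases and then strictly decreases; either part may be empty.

5

One longest bitonic subsequence is 13, 19, 20, 19, 12 (positions 1,3,4,5,7): it rises to 20 then falls. Length 5 is optimal.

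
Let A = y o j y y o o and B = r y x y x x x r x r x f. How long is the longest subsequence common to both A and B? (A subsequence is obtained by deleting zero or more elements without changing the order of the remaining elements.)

A longest common subsequence is yy (length 2); the LCS DP confirms no longer common subsequence exists.

2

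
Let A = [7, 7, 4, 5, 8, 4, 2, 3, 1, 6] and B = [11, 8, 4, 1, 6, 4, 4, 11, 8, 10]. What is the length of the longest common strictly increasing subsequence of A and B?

2

A longest common strictly increasing subsequence is 4, 6 (length 2); it appears in order in both A and B, and no longer such subsequence exists.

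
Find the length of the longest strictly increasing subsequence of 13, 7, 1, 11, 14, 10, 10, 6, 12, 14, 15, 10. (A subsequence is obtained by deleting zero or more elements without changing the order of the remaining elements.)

Let dp[i] be the longest increasing subsequence ending at position i. Then dp = [1, 1, 1, 2, 3, 2, 2, 2, 3, 4, 5, 3].
The maximum is 5; one witness is 7, 11, 12, 14, 15 at positions 2,4,9,10,11.

5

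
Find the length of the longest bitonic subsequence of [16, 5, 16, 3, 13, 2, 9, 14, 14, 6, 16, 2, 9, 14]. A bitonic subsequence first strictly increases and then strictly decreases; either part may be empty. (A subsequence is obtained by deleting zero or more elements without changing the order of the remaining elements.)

6

One longest bitonic subsequence is 5, 16, 13, 9, 6, 2 (positions 2,3,5,7,10,12): it rises to 16 then falls. Length 6 is optimal.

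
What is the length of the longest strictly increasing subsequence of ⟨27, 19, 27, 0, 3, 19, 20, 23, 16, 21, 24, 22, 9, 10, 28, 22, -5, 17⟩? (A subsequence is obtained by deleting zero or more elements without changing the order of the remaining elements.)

One longest increasing subsequence is 0, 3, 19, 20, 23, 24, 28 (positions 4,5,6,7,8,11,15), of length 7; no longer one exists.

7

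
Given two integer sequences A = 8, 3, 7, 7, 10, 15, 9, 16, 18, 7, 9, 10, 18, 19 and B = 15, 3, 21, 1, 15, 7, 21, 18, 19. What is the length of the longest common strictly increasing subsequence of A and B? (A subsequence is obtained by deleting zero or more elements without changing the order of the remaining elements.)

4

A longest common strictly increasing subsequence is 3, 15, 18, 19 (length 4); it appears in order in both A and B, and no longer such subsequence exists.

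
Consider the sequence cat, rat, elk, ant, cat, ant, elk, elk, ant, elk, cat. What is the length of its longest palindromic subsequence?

Using dp[i][j] = 2 + dp[i+1][j−1] if the ends match, else max(dp[i+1][j], dp[i][j−1]):
dp[1][11] = 8. A witness is cat elk ant elk elk ant elk cat at positions 1,3,4,7,8,9,10,11.

8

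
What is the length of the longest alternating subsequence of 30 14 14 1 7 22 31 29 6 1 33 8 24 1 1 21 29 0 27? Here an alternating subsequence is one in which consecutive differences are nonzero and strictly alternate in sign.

11

A longest alternating subsequence is 30, 14, 31, 29, 33, 8, 24, 1, 21, 0, 27 (positions 1,2,7,8,11,12,13,14,16,18,19); its 10 consecutive differences strictly alternate in sign, and length 11 is optimal.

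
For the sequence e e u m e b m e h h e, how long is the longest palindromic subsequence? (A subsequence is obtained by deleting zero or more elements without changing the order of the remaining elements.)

7

Using dp[i][j] = 2 + dp[i+1][j−1] if the ends match, else max(dp[i+1][j], dp[i][j−1]):
dp[1][11] = 7. A witness is eembmee at positions 1,2,4,6,7,8,11.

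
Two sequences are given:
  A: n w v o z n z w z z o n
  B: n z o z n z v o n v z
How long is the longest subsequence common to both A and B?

7

A longest common subsequence is noznzon (length 7); the LCS DP confirms no longer common subsequence exists.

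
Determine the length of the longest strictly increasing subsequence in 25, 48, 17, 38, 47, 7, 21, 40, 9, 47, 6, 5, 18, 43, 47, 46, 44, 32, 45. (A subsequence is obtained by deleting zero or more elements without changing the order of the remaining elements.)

Let dp[i] be the longest increasing subsequence ending at position i. Then dp = [1, 2, 1, 2, 3, 1, 2, 3, 2, 4, 1, 1, 3, 4, 5, 5, 5, 4, 6].
The maximum is 6; one witness is 25, 38, 40, 43, 44, 45 at positions 1,4,8,14,17,19.

6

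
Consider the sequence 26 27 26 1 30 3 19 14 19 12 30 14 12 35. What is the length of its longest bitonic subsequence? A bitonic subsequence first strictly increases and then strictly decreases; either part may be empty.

7

One longest bitonic subsequence is 1, 3, 14, 19, 30, 14, 12 (positions 4,6,8,9,11,12,13): it rises to 30 then falls. Length 7 is optimal.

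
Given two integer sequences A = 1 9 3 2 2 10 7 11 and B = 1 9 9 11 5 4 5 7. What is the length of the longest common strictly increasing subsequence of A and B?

3

A longest common strictly increasing subsequence is 1, 9, 11 (length 3); it appears in order in both A and B, and no longer such subsequence exists.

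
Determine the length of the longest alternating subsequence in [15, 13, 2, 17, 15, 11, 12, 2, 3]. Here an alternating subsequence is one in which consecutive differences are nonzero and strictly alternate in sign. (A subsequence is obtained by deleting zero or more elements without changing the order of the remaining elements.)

7

Track the best alternating length ending on an up-step vs a down-step at each position: up/down = 1/1, 1/2, 1/2, 3/1, 3/4, 3/4, 5/4, 1/6, 7/6.
The maximum over both is 7; one such subsequence is 15, 13, 17, 11, 12, 2, 3.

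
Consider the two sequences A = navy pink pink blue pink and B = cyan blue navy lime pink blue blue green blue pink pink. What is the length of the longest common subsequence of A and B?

4

A longest common subsequence is navy, pink, pink, pink (length 4); the LCS DP confirms no longer common subsequence exists.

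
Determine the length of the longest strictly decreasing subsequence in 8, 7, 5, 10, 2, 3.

4

Let dp[i] be the longest decreasing subsequence ending at position i. Then dp = [1, 2, 3, 1, 4, 4].
The maximum is 4; one witness is 8, 7, 5, 2 at positions 1,2,3,5.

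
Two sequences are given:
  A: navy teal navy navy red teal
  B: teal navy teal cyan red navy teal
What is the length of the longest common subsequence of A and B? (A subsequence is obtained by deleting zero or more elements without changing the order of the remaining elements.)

4

A longest common subsequence is navy, teal, navy, teal (length 4); the LCS DP confirms no longer common subsequence exists.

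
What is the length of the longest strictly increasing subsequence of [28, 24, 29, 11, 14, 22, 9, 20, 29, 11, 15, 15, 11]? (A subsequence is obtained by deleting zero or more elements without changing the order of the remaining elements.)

4

Let dp[i] be the longest increasing subsequence ending at position i. Then dp = [1, 1, 2, 1, 2, 3, 1, 3, 4, 2, 3, 3, 2].
The maximum is 4; one witness is 11, 14, 22, 29 at positions 4,5,6,9.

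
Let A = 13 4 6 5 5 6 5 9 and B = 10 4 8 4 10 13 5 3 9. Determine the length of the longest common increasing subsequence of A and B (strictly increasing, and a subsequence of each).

3

A longest common strictly increasing subsequence is 4, 5, 9 (length 3); it appears in order in both A and B, and no longer such subsequence exists.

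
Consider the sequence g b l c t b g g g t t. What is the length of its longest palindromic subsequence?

Using dp[i][j] = 2 + dp[i+1][j−1] if the ends match, else max(dp[i+1][j], dp[i][j−1]):
dp[1][11] = 5. A witness is tgggt at positions 5,7,8,9,11.

5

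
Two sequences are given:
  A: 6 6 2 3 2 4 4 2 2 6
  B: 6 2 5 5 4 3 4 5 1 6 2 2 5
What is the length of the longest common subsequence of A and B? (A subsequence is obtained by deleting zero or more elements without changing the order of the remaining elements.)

A longest common subsequence is 6, 2, 3, 4, 2, 2 (length 6); the LCS DP confirms no longer common subsequence exists.

6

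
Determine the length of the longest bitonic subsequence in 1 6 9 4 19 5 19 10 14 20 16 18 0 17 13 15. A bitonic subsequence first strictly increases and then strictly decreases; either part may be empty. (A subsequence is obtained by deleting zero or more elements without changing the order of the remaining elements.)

Let inc[i] be the LIS ending at i and dec[i] the longest strictly decreasing subsequence starting at i. inc = [1, 2, 3, 2, 4, 3, 4, 4, 5, 6, 6, 7, 1, 7, 5, 6], dec = [2, 3, 3, 2, 4, 2, 4, 2, 2, 4, 2, 3, 1, 2, 1, 1].
max_i inc[i]+dec[i]−1 = 9, with one witness 1, 6, 9, 10, 14, 20, 18, 17, 15.

9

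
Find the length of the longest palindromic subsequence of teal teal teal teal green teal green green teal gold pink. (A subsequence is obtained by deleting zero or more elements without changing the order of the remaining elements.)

6

One longest palindromic subsequence is teal teal teal teal teal teal (positions 1,2,3,4,6,9); it reads the same forward and backward, and the interval DP gives dp[1][11] = 6.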